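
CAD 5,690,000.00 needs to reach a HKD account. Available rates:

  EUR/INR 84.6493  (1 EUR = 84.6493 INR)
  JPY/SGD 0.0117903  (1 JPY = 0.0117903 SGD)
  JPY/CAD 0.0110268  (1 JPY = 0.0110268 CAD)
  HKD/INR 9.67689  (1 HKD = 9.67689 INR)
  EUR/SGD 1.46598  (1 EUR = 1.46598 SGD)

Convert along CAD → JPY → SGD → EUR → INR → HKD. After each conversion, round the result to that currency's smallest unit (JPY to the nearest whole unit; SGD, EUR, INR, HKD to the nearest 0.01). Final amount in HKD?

CAD 5,690,000.00 ÷ 0.0110268 = JPY 516,015,526
JPY 516,015,526 × 0.0117903 = SGD 6,083,977.86
SGD 6,083,977.86 ÷ 1.46598 = EUR 4,150,109.73
EUR 4,150,109.73 × 84.6493 = INR 351,303,883.57
INR 351,303,883.57 ÷ 9.67689 = HKD 36,303,387.10

HKD 36,303,387.10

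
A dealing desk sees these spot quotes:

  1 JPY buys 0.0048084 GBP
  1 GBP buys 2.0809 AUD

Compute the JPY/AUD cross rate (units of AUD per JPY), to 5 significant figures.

1 JPY × 0.0048084 = 0.0048084 GBP
0.0048084 GBP × 2.0809 = 0.0100058 AUD

JPY/AUD = 0.010006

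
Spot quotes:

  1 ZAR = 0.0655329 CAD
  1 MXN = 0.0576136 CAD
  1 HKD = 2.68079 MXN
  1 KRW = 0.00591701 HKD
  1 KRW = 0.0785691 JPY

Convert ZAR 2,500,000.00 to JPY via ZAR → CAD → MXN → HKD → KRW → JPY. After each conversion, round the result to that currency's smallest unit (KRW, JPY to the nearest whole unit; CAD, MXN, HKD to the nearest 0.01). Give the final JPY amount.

JPY 14,085,137

ZAR 2,500,000.00 × 0.0655329 = CAD 163,832.25
CAD 163,832.25 ÷ 0.0576136 = MXN 2,843,638.48
MXN 2,843,638.48 ÷ 2.68079 = HKD 1,060,746.45
HKD 1,060,746.45 ÷ 0.00591701 = KRW 179,270,687
KRW 179,270,687 × 0.0785691 = JPY 14,085,137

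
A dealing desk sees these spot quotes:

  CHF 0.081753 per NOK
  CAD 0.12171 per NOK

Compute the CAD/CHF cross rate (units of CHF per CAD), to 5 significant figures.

1 CAD ÷ 0.12171 = 8.21625 NOK
8.21625 NOK × 0.081753 = 0.671703 CHF

CAD/CHF = 0.67170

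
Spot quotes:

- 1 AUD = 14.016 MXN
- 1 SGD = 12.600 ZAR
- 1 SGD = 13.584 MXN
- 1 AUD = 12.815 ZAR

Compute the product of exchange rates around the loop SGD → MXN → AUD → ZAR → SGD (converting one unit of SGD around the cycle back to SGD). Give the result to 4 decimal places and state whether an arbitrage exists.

Around SGD → MXN → AUD → ZAR → SGD: 1 × 13.584 ÷ 14.016 × 12.815 ÷ 12.600 = 0.985716
Product < 1; profitable direction is SGD → ZAR → AUD → MXN → SGD.

0.9857 (arbitrage exists)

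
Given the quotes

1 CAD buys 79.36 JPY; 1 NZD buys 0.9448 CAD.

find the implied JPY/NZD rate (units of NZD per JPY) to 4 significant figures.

1 JPY ÷ 79.36 = 0.0126008 CAD
0.0126008 CAD ÷ 0.9448 = 0.013337 NZD

JPY/NZD = 0.01334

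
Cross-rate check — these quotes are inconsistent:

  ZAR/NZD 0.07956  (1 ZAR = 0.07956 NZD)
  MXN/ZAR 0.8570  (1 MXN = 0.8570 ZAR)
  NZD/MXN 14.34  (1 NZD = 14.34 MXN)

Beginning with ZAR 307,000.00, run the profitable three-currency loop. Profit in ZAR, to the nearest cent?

Profitable loop is ZAR → MXN → NZD → ZAR:
ZAR 307,000.00 ÷ 0.8570 = MXN 358,226.37
MXN 358,226.37 ÷ 14.34 = NZD 24,980.92
NZD 24,980.92 ÷ 0.07956 = ZAR 313,988.42
Profit = ZAR 313,988.42 − ZAR 307,000.00

Profit: ZAR 6,988.42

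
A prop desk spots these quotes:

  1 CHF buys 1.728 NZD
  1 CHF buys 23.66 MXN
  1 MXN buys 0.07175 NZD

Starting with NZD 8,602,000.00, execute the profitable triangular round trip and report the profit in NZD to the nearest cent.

Profit: NZD 154,015.68

Profitable loop is NZD → MXN → CHF → NZD:
NZD 8,602,000.00 ÷ 0.07175 = MXN 119,888,501.74
MXN 119,888,501.74 ÷ 23.66 = CHF 5,067,138.70
CHF 5,067,138.70 × 1.728 = NZD 8,756,015.68
Profit = NZD 8,756,015.68 − NZD 8,602,000.00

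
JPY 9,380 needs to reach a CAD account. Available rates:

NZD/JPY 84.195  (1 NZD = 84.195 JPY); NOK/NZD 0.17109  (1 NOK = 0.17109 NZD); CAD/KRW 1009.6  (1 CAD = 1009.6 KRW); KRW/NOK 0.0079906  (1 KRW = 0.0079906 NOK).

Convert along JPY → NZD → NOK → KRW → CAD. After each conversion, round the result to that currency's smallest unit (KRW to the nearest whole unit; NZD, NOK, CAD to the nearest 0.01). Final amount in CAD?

CAD 80.72

JPY 9,380 ÷ 84.195 = NZD 111.41
NZD 111.41 ÷ 0.17109 = NOK 651.18
NOK 651.18 ÷ 0.0079906 = KRW 81,493
KRW 81,493 ÷ 1009.6 = CAD 80.72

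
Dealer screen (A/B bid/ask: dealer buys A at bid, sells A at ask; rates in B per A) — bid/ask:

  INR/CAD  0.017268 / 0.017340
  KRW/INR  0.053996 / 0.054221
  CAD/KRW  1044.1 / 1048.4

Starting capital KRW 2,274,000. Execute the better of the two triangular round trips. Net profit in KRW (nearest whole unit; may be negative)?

Net profit: KRW 32,996

Best loop KRW → CAD → INR → KRW:
KRW 2,274,000 ÷ 1048.4 (buy CAD at ask) = CAD 2,169.02
CAD 2,169.02 ÷ 0.017340 (buy INR at ask) = INR 125,087.63
INR 125,087.63 ÷ 0.054221 (buy KRW at ask) = KRW 2,306,996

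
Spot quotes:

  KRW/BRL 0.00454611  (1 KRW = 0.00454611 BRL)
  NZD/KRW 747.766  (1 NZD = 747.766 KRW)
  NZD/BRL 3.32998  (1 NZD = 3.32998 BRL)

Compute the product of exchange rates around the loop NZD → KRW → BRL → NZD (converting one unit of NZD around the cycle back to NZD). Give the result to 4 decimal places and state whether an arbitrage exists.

1.0209 (arbitrage exists)

Around NZD → KRW → BRL → NZD: 1 × 747.766 × 0.00454611 ÷ 3.32998 = 1.020855
Product > 1; profitable direction is NZD → KRW → BRL → NZD.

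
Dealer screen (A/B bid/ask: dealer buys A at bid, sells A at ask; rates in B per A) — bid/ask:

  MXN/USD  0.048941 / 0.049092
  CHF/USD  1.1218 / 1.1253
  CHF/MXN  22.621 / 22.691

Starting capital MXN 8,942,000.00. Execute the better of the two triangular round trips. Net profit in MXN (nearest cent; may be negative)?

Best loop MXN → CHF → USD → MXN:
MXN 8,942,000.00 ÷ 22.691 (buy CHF at ask) = CHF 394,076.95
CHF 394,076.95 × 1.1218 (sell CHF at bid) = USD 442,075.52
USD 442,075.52 ÷ 0.049092 (buy MXN at ask) = MXN 9,005,041.94

Net profit: MXN 63,041.94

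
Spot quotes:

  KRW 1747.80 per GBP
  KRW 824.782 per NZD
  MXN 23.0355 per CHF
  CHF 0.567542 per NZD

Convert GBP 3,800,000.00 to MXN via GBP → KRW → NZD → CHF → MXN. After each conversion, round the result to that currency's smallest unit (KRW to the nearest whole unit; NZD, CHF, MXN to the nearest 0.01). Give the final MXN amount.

GBP 3,800,000.00 × 1747.80 = KRW 6,641,640,000
KRW 6,641,640,000 ÷ 824.782 = NZD 8,052,600.57
NZD 8,052,600.57 × 0.567542 = CHF 4,570,189.03
CHF 4,570,189.03 × 23.0355 = MXN 105,276,589.40

MXN 105,276,589.40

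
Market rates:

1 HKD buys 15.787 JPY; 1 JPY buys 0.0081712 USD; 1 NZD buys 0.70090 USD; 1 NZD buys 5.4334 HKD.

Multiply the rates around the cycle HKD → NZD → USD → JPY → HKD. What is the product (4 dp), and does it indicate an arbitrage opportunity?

1.0000 (no arbitrage)

Around HKD → NZD → USD → JPY → HKD: 1 ÷ 5.4334 × 0.70090 ÷ 0.0081712 ÷ 15.787 = 0.999998
Product ≈ 1 (deviation 0.000%, within rounding noise).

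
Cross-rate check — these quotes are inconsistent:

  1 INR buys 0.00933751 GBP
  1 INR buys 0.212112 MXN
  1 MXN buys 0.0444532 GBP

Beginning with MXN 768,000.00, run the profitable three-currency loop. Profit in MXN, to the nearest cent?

Profit: MXN 7,529.65

Profitable loop is MXN → GBP → INR → MXN:
MXN 768,000.00 × 0.0444532 = GBP 34,140.06
GBP 34,140.06 ÷ 0.00933751 = INR 3,656,227.15
INR 3,656,227.15 × 0.212112 = MXN 775,529.65
Profit = MXN 775,529.65 − MXN 768,000.00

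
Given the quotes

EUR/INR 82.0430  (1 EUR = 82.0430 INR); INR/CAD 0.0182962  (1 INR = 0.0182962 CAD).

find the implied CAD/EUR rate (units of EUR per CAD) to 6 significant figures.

1 CAD ÷ 0.0182962 = 54.6562 INR
54.6562 INR ÷ 82.0430 = 0.666189 EUR

CAD/EUR = 0.666189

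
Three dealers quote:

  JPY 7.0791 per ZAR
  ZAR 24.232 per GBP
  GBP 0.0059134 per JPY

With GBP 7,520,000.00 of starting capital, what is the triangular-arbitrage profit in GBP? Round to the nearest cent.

Profit: GBP 108,205.87

Profitable loop is GBP → ZAR → JPY → GBP:
GBP 7,520,000.00 × 24.232 = ZAR 182,224,640.00
ZAR 182,224,640.00 × 7.0791 = JPY 1,289,986,449
JPY 1,289,986,449 × 0.0059134 = GBP 7,628,205.87
Profit = GBP 7,628,205.87 − GBP 7,520,000.00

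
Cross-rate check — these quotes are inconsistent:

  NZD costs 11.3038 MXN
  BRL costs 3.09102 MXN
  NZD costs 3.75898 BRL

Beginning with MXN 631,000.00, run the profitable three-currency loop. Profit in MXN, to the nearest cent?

Profitable loop is MXN → NZD → BRL → MXN:
MXN 631,000.00 ÷ 11.3038 = NZD 55,821.94
NZD 55,821.94 × 3.75898 = BRL 209,833.54
BRL 209,833.54 × 3.09102 = MXN 648,599.67
Profit = MXN 648,599.67 − MXN 631,000.00

Profit: MXN 17,599.67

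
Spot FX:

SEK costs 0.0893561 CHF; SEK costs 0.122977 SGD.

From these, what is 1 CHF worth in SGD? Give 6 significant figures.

CHF/SGD = 1.37626

1 CHF ÷ 0.0893561 = 11.1912 SEK
11.1912 SEK × 0.122977 = 1.37626 SGD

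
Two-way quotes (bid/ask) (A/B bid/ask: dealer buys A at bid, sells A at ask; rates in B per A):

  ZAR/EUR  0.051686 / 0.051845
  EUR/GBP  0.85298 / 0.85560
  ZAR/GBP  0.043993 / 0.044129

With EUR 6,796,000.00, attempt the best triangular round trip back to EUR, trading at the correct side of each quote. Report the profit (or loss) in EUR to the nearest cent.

Net result: EUR -6,448.99 (no profitable arbitrage after spreads)

Best loop EUR → GBP → ZAR → EUR:
EUR 6,796,000.00 × 0.85298 (sell EUR at bid) = GBP 5,796,852.08
GBP 5,796,852.08 ÷ 0.044129 (buy ZAR at ask) = ZAR 131,361,510.12
ZAR 131,361,510.12 × 0.051686 (sell ZAR at bid) = EUR 6,789,551.01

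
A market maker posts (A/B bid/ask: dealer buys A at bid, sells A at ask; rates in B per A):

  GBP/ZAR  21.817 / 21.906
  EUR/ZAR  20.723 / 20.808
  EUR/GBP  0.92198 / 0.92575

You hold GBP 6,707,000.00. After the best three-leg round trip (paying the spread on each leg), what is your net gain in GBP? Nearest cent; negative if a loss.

Best loop GBP → EUR → ZAR → GBP:
GBP 6,707,000.00 ÷ 0.92575 (buy EUR at ask) = EUR 7,244,936.54
EUR 7,244,936.54 × 20.723 (sell EUR at bid) = ZAR 150,136,819.88
ZAR 150,136,819.88 ÷ 21.906 (buy GBP at ask) = GBP 6,853,684.83

Net profit: GBP 146,684.83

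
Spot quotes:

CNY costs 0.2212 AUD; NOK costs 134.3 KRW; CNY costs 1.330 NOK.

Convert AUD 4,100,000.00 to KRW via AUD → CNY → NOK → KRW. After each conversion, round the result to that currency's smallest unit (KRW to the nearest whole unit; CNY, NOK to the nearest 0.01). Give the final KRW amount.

KRW 3,310,750,001

AUD 4,100,000.00 ÷ 0.2212 = CNY 18,535,262.21
CNY 18,535,262.21 × 1.330 = NOK 24,651,898.74
NOK 24,651,898.74 × 134.3 = KRW 3,310,750,001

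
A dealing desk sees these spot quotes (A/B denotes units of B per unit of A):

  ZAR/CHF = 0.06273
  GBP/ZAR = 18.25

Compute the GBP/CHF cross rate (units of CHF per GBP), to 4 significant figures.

GBP/CHF = 1.145

1 GBP × 18.25 = 18.25 ZAR
18.25 ZAR × 0.06273 = 1.14482 CHF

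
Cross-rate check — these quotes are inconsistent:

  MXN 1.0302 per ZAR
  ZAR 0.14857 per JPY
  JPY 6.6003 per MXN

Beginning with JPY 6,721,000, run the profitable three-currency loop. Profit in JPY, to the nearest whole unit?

Profitable loop is JPY → ZAR → MXN → JPY:
JPY 6,721,000 × 0.14857 = ZAR 998,538.97
ZAR 998,538.97 × 1.0302 = MXN 1,028,694.85
MXN 1,028,694.85 × 6.6003 = JPY 6,789,695
Profit = JPY 6,789,695 − JPY 6,721,000

Profit: JPY 68,695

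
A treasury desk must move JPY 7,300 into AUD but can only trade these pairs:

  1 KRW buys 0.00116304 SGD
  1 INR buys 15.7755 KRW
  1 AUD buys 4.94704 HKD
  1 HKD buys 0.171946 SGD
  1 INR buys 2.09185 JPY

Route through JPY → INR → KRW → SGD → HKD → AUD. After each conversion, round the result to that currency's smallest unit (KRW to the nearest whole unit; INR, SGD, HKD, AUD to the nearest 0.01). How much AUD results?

JPY 7,300 ÷ 2.09185 = INR 3,489.73
INR 3,489.73 × 15.7755 = KRW 55,052
KRW 55,052 × 0.00116304 = SGD 64.03
SGD 64.03 ÷ 0.171946 = HKD 372.38
HKD 372.38 ÷ 4.94704 = AUD 75.27

AUD 75.27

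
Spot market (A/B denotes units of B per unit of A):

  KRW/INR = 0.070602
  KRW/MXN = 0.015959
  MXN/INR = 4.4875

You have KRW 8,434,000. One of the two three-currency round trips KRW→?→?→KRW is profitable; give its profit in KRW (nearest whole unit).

Profitable loop is KRW → MXN → INR → KRW:
KRW 8,434,000 × 0.015959 = MXN 134,598.21
MXN 134,598.21 × 4.4875 = INR 604,009.45
INR 604,009.45 ÷ 0.070602 = KRW 8,555,132
Profit = KRW 8,555,132 − KRW 8,434,000

Profit: KRW 121,132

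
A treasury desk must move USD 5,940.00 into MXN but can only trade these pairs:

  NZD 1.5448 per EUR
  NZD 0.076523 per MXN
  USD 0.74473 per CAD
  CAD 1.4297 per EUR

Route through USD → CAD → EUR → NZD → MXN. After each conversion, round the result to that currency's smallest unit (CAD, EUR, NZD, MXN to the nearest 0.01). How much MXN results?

MXN 112,622.09

USD 5,940.00 ÷ 0.74473 = CAD 7,976.05
CAD 7,976.05 ÷ 1.4297 = EUR 5,578.83
EUR 5,578.83 × 1.5448 = NZD 8,618.18
NZD 8,618.18 ÷ 0.076523 = MXN 112,622.09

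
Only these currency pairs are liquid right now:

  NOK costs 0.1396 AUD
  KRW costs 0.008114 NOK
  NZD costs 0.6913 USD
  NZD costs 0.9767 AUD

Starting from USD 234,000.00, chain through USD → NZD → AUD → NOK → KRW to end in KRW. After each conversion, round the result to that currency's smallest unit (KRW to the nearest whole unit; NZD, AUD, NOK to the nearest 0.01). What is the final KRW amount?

KRW 291,870,404

USD 234,000.00 ÷ 0.6913 = NZD 338,492.69
NZD 338,492.69 × 0.9767 = AUD 330,605.81
AUD 330,605.81 ÷ 0.1396 = NOK 2,368,236.46
NOK 2,368,236.46 ÷ 0.008114 = KRW 291,870,404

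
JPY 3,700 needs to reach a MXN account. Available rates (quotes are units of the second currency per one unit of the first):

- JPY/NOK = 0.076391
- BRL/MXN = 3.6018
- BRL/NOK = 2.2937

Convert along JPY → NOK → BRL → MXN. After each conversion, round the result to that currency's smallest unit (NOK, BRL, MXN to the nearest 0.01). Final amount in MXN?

JPY 3,700 × 0.076391 = NOK 282.65
NOK 282.65 ÷ 2.2937 = BRL 123.23
BRL 123.23 × 3.6018 = MXN 443.85

MXN 443.85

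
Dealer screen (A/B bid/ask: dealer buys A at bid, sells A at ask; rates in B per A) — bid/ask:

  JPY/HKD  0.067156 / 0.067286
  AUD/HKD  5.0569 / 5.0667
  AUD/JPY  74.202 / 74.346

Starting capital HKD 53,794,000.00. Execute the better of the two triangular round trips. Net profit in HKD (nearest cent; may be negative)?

Net profit: HKD 585,584.58

Best loop HKD → JPY → AUD → HKD:
HKD 53,794,000.00 ÷ 0.067286 (buy JPY at ask) = JPY 799,482,805
JPY 799,482,805 ÷ 74.346 (buy AUD at ask) = AUD 10,753,541.61
AUD 10,753,541.61 × 5.0569 (sell AUD at bid) = HKD 54,379,584.58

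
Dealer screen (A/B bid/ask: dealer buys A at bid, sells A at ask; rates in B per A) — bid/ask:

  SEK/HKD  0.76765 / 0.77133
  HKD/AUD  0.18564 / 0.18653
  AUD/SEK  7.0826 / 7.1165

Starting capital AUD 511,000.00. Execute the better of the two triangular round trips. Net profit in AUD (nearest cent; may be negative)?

Net profit: AUD 4,760.92

Best loop AUD → SEK → HKD → AUD:
AUD 511,000.00 × 7.0826 (sell AUD at bid) = SEK 3,619,208.60
SEK 3,619,208.60 × 0.76765 (sell SEK at bid) = HKD 2,778,285.48
HKD 2,778,285.48 × 0.18564 (sell HKD at bid) = AUD 515,760.92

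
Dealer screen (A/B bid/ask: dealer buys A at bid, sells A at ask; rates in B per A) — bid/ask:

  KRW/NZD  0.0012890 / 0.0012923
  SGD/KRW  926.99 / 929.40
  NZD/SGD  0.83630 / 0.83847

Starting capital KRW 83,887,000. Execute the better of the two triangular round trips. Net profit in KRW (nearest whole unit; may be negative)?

Net result: KRW -59,845 (no profitable arbitrage after spreads)

Best loop KRW → NZD → SGD → KRW:
KRW 83,887,000 × 0.0012890 (sell KRW at bid) = NZD 108,130.34
NZD 108,130.34 × 0.83630 (sell NZD at bid) = SGD 90,429.41
SGD 90,429.41 × 926.99 (sell SGD at bid) = KRW 83,827,155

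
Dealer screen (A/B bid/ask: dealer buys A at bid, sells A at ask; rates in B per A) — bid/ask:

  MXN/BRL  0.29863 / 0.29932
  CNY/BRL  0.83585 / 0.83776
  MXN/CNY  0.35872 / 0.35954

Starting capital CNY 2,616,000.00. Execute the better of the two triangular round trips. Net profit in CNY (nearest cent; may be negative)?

Net profit: CNY 4,510.72

Best loop CNY → BRL → MXN → CNY:
CNY 2,616,000.00 × 0.83585 (sell CNY at bid) = BRL 2,186,583.60
BRL 2,186,583.60 ÷ 0.29932 (buy MXN at ask) = MXN 7,305,170.39
MXN 7,305,170.39 × 0.35872 (sell MXN at bid) = CNY 2,620,510.72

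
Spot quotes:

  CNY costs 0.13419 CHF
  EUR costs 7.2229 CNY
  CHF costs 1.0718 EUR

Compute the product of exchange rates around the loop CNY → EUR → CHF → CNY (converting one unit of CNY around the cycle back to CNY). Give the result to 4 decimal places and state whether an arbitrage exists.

Around CNY → EUR → CHF → CNY: 1 ÷ 7.2229 ÷ 1.0718 ÷ 0.13419 = 0.962619
Product < 1; profitable direction is CNY → CHF → EUR → CNY.

0.9626 (arbitrage exists)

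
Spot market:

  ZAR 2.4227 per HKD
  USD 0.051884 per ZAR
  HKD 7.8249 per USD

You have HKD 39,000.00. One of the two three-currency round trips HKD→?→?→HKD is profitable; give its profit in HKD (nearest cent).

Profit: HKD 650.87

Profitable loop is HKD → USD → ZAR → HKD:
HKD 39,000.00 ÷ 7.8249 = USD 4,984.09
USD 4,984.09 ÷ 0.051884 = ZAR 96,062.16
ZAR 96,062.16 ÷ 2.4227 = HKD 39,650.87
Profit = HKD 39,650.87 − HKD 39,000.00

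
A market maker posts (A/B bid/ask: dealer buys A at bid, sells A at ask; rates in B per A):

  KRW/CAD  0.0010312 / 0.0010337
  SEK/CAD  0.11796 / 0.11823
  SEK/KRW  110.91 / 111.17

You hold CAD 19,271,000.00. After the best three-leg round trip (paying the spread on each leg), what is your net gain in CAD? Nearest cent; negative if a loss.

Net profit: CAD 510,394.01

Best loop CAD → KRW → SEK → CAD:
CAD 19,271,000.00 ÷ 0.0010337 (buy KRW at ask) = KRW 18,642,739,673
KRW 18,642,739,673 ÷ 111.17 (buy SEK at ask) = SEK 167,695,778.29
SEK 167,695,778.29 × 0.11796 (sell SEK at bid) = CAD 19,781,394.01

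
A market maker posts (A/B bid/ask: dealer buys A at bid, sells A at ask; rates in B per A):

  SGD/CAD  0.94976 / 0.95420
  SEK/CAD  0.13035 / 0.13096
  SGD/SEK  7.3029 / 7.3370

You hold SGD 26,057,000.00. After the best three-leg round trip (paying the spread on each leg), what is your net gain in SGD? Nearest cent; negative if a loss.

Net result: SGD -61,906.13 (no profitable arbitrage after spreads)

Best loop SGD → SEK → CAD → SGD:
SGD 26,057,000.00 × 7.3029 (sell SGD at bid) = SEK 190,291,665.30
SEK 190,291,665.30 × 0.13035 (sell SEK at bid) = CAD 24,804,518.57
CAD 24,804,518.57 ÷ 0.95420 (buy SGD at ask) = SGD 25,995,093.87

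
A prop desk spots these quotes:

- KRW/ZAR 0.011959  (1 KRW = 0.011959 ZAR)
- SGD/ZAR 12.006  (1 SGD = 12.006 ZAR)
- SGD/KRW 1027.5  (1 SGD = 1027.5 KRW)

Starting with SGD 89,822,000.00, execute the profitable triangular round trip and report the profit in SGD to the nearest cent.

Profit: SGD 2,108,808.24

Profitable loop is SGD → KRW → ZAR → SGD:
SGD 89,822,000.00 × 1027.5 = KRW 92,292,105,000
KRW 92,292,105,000 × 0.011959 = ZAR 1,103,721,283.69
ZAR 1,103,721,283.69 ÷ 12.006 = SGD 91,930,808.24
Profit = SGD 91,930,808.24 − SGD 89,822,000.00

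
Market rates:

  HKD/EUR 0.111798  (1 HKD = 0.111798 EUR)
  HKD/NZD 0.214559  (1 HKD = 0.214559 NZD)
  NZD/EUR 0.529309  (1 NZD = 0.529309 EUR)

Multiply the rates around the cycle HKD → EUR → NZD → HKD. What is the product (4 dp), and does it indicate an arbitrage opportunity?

0.9844 (arbitrage exists)

Around HKD → EUR → NZD → HKD: 1 × 0.111798 ÷ 0.529309 ÷ 0.214559 = 0.984415
Product < 1; profitable direction is HKD → NZD → EUR → HKD.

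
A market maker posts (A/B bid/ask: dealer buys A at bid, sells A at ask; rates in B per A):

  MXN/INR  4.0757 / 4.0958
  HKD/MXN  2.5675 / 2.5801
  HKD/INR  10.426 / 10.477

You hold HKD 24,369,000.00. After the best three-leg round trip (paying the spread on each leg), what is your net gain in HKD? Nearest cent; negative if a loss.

Best loop HKD → MXN → INR → HKD:
HKD 24,369,000.00 × 2.5675 (sell HKD at bid) = MXN 62,567,407.50
MXN 62,567,407.50 × 4.0757 (sell MXN at bid) = INR 255,005,982.75
INR 255,005,982.75 ÷ 10.477 (buy HKD at ask) = HKD 24,339,599.38

Net result: HKD -29,400.62 (no profitable arbitrage after spreads)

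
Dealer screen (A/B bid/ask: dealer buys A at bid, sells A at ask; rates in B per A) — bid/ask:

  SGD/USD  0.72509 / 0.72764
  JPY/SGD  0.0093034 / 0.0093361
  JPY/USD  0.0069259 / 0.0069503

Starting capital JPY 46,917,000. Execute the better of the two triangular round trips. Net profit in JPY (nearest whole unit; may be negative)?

Net profit: JPY 915,644

Best loop JPY → USD → SGD → JPY:
JPY 46,917,000 × 0.0069259 (sell JPY at bid) = USD 324,942.45
USD 324,942.45 ÷ 0.72764 (buy SGD at ask) = SGD 446,570.35
SGD 446,570.35 ÷ 0.0093361 (buy JPY at ask) = JPY 47,832,644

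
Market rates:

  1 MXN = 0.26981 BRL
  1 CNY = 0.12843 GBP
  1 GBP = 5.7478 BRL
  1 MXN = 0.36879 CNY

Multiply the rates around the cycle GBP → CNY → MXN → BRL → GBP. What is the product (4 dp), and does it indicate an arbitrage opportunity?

Around GBP → CNY → MXN → BRL → GBP: 1 ÷ 0.12843 ÷ 0.36879 × 0.26981 ÷ 5.7478 = 0.991085
Product < 1; profitable direction is GBP → BRL → MXN → CNY → GBP.

0.9911 (arbitrage exists)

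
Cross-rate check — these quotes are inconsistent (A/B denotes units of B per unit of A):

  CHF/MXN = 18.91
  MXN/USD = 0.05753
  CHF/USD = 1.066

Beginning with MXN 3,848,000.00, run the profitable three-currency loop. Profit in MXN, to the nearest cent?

Profitable loop is MXN → USD → CHF → MXN:
MXN 3,848,000.00 × 0.05753 = USD 221,375.44
USD 221,375.44 ÷ 1.066 = CHF 207,669.27
CHF 207,669.27 × 18.91 = MXN 3,927,025.86
Profit = MXN 3,927,025.86 − MXN 3,848,000.00

Profit: MXN 79,025.86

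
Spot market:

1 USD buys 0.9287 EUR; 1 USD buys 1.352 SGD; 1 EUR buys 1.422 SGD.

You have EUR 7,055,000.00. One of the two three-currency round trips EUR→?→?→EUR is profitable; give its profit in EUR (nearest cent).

Profitable loop is EUR → USD → SGD → EUR:
EUR 7,055,000.00 ÷ 0.9287 = USD 7,596,640.47
USD 7,596,640.47 × 1.352 = SGD 10,270,657.91
SGD 10,270,657.91 ÷ 1.422 = EUR 7,222,684.89
Profit = EUR 7,222,684.89 − EUR 7,055,000.00

Profit: EUR 167,684.89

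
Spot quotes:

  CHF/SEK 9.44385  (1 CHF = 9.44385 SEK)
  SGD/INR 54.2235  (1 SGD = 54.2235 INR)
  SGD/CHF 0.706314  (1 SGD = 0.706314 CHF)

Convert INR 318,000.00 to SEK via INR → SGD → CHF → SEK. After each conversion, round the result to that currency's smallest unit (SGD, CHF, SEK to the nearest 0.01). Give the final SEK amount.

SEK 39,118.88

INR 318,000.00 ÷ 54.2235 = SGD 5,864.62
SGD 5,864.62 × 0.706314 = CHF 4,142.26
CHF 4,142.26 × 9.44385 = SEK 39,118.88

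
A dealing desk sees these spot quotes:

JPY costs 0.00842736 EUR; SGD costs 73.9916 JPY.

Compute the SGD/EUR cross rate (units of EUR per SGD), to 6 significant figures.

SGD/EUR = 0.623554

1 SGD × 73.9916 = 73.9916 JPY
73.9916 JPY × 0.00842736 = 0.623554 EUR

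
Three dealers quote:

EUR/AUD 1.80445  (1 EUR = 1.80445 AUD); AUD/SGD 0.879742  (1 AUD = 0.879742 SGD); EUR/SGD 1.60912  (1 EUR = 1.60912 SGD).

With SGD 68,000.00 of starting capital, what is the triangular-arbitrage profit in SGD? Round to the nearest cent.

Profitable loop is SGD → AUD → EUR → SGD:
SGD 68,000.00 ÷ 0.879742 = AUD 77,295.39
AUD 77,295.39 ÷ 1.80445 = EUR 42,835.98
EUR 42,835.98 × 1.60912 = SGD 68,928.24
Profit = SGD 68,928.24 − SGD 68,000.00

Profit: SGD 928.24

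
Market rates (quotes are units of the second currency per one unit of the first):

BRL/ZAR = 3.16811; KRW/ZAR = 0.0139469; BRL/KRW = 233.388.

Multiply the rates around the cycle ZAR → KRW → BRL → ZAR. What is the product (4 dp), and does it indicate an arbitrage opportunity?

0.9733 (arbitrage exists)

Around ZAR → KRW → BRL → ZAR: 1 ÷ 0.0139469 ÷ 233.388 × 3.16811 = 0.973294
Product < 1; profitable direction is ZAR → BRL → KRW → ZAR.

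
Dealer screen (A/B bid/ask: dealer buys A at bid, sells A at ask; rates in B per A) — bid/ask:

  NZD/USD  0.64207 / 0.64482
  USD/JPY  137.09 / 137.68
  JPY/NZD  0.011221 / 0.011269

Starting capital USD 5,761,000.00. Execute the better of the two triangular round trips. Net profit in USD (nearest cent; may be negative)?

Net result: USD -2,582.62 (no profitable arbitrage after spreads)

Best loop USD → NZD → JPY → USD:
USD 5,761,000.00 ÷ 0.64482 (buy NZD at ask) = NZD 8,934,276.23
NZD 8,934,276.23 ÷ 0.011269 (buy JPY at ask) = JPY 792,818,904
JPY 792,818,904 ÷ 137.68 (buy USD at ask) = USD 5,758,417.38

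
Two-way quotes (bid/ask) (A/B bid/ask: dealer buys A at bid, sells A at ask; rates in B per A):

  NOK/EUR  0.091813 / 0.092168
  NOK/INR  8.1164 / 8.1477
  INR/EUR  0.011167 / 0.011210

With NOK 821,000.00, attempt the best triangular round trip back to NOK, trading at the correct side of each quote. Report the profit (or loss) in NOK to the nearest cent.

Net profit: NOK 4,290.21

Best loop NOK → EUR → INR → NOK:
NOK 821,000.00 × 0.091813 (sell NOK at bid) = EUR 75,378.47
EUR 75,378.47 ÷ 0.011210 (buy INR at ask) = INR 6,724,217.04
INR 6,724,217.04 ÷ 8.1477 (buy NOK at ask) = NOK 825,290.21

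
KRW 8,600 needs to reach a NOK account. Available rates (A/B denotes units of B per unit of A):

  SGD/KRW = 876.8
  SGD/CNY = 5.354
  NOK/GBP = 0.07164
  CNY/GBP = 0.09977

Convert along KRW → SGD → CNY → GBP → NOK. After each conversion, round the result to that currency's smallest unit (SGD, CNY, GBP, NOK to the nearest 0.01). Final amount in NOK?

KRW 8,600 ÷ 876.8 = SGD 9.81
SGD 9.81 × 5.354 = CNY 52.52
CNY 52.52 × 0.09977 = GBP 5.24
GBP 5.24 ÷ 0.07164 = NOK 73.14

NOK 73.14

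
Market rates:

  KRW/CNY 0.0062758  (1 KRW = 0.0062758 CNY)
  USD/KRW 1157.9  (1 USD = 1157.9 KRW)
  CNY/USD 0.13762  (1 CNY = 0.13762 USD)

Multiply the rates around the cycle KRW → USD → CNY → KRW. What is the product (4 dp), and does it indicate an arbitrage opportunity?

Around KRW → USD → CNY → KRW: 1 ÷ 1157.9 ÷ 0.13762 ÷ 0.0062758 = 0.999950
Product ≈ 1 (deviation 0.005%, within rounding noise).

1.0000 (no arbitrage)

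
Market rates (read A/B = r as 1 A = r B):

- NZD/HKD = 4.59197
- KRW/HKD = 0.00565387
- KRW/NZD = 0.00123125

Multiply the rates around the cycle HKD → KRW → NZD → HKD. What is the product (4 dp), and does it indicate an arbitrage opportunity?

1.0000 (no arbitrage)

Around HKD → KRW → NZD → HKD: 1 ÷ 0.00565387 × 0.00123125 × 4.59197 = 0.999999
Product ≈ 1 (deviation 0.000%, within rounding noise).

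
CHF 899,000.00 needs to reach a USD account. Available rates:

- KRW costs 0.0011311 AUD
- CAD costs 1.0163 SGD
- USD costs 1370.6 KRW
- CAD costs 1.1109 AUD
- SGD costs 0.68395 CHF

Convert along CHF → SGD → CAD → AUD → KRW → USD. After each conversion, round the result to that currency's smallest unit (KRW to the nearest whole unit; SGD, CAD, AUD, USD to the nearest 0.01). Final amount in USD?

USD 926,779.99

CHF 899,000.00 ÷ 0.68395 = SGD 1,314,423.57
SGD 1,314,423.57 ÷ 1.0163 = CAD 1,293,342.09
CAD 1,293,342.09 × 1.1109 = AUD 1,436,773.73
AUD 1,436,773.73 ÷ 0.0011311 = KRW 1,270,244,656
KRW 1,270,244,656 ÷ 1370.6 = USD 926,779.99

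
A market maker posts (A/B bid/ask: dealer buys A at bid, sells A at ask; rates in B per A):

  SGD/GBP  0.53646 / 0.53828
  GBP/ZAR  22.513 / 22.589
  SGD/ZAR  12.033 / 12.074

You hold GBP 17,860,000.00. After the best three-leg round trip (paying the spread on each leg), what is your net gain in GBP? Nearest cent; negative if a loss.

Net profit: GBP 4,916.87

Best loop GBP → ZAR → SGD → GBP:
GBP 17,860,000.00 × 22.513 (sell GBP at bid) = ZAR 402,082,180.00
ZAR 402,082,180.00 ÷ 12.074 (buy SGD at ask) = SGD 33,301,489.15
SGD 33,301,489.15 × 0.53646 (sell SGD at bid) = GBP 17,864,916.87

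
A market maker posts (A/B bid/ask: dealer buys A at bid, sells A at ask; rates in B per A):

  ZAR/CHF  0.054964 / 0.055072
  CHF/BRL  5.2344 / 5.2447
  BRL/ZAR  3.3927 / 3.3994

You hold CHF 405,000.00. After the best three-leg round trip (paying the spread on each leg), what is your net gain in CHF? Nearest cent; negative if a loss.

Best loop CHF → ZAR → BRL → CHF:
CHF 405,000.00 ÷ 0.055072 (buy ZAR at ask) = ZAR 7,354,009.30
ZAR 7,354,009.30 ÷ 3.3994 (buy BRL at ask) = BRL 2,163,325.67
BRL 2,163,325.67 ÷ 5.2447 (buy CHF at ask) = CHF 412,478.44

Net profit: CHF 7,478.44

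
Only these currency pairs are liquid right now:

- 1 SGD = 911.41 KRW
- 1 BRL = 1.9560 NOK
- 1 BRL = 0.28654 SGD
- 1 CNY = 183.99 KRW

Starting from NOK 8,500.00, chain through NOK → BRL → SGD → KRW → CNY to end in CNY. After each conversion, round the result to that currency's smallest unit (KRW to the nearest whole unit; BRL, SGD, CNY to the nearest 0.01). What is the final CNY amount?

CNY 6,168.16

NOK 8,500.00 ÷ 1.9560 = BRL 4,345.60
BRL 4,345.60 × 0.28654 = SGD 1,245.19
SGD 1,245.19 × 911.41 = KRW 1,134,879
KRW 1,134,879 ÷ 183.99 = CNY 6,168.16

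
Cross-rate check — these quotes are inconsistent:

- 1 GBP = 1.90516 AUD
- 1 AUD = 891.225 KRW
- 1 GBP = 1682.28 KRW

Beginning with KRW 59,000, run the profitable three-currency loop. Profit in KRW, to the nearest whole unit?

Profit: KRW 549

Profitable loop is KRW → GBP → AUD → KRW:
KRW 59,000 ÷ 1682.28 = GBP 35.07
GBP 35.07 × 1.90516 = AUD 66.82
AUD 66.82 × 891.225 = KRW 59,549
Profit = KRW 59,549 − KRW 59,000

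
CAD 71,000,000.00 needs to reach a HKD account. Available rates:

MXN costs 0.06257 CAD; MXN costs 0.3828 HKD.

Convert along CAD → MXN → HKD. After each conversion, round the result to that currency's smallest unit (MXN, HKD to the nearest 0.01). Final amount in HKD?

CAD 71,000,000.00 ÷ 0.06257 = MXN 1,134,729,103.40
MXN 1,134,729,103.40 × 0.3828 = HKD 434,374,300.78

HKD 434,374,300.78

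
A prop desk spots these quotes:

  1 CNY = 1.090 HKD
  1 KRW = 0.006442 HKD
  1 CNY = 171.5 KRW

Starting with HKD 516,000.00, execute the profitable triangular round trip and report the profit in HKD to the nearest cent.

Profitable loop is HKD → CNY → KRW → HKD:
HKD 516,000.00 ÷ 1.090 = CNY 473,394.50
CNY 473,394.50 × 171.5 = KRW 81,187,156
KRW 81,187,156 × 0.006442 = HKD 523,007.66
Profit = HKD 523,007.66 − HKD 516,000.00

Profit: HKD 7,007.66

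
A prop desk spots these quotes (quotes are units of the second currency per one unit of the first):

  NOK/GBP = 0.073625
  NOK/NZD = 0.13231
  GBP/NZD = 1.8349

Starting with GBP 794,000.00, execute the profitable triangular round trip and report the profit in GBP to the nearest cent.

Profitable loop is GBP → NZD → NOK → GBP:
GBP 794,000.00 × 1.8349 = NZD 1,456,910.60
NZD 1,456,910.60 ÷ 0.13231 = NOK 11,011,341.55
NOK 11,011,341.55 × 0.073625 = GBP 810,710.02
Profit = GBP 810,710.02 − GBP 794,000.00

Profit: GBP 16,710.02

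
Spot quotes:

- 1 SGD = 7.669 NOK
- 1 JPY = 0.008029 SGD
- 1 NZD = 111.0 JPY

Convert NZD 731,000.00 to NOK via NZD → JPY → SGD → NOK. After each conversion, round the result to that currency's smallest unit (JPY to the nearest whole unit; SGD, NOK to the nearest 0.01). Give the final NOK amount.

NOK 4,996,208.48

NZD 731,000.00 × 111.0 = JPY 81,141,000
JPY 81,141,000 × 0.008029 = SGD 651,481.09
SGD 651,481.09 × 7.669 = NOK 4,996,208.48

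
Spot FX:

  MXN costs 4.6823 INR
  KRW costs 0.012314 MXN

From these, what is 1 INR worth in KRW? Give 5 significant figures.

1 INR ÷ 4.6823 = 0.21357 MXN
0.21357 MXN ÷ 0.012314 = 17.3437 KRW

INR/KRW = 17.344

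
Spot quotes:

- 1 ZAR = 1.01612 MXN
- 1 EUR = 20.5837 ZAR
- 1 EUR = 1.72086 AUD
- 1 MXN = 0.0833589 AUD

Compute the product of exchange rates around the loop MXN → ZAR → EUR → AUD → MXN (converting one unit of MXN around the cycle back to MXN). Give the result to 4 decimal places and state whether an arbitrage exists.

Around MXN → ZAR → EUR → AUD → MXN: 1 ÷ 1.01612 ÷ 20.5837 × 1.72086 ÷ 0.0833589 = 0.987018
Product < 1; profitable direction is MXN → AUD → EUR → ZAR → MXN.

0.9870 (arbitrage exists)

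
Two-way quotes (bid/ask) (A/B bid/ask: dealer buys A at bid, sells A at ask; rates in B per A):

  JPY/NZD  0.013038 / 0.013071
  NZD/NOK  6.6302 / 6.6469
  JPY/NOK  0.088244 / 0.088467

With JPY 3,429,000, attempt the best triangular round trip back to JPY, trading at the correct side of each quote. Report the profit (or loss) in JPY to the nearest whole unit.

Net profit: JPY 53,769

Best loop JPY → NOK → NZD → JPY:
JPY 3,429,000 × 0.088244 (sell JPY at bid) = NOK 302,588.68
NOK 302,588.68 ÷ 6.6469 (buy NZD at ask) = NZD 45,523.28
NZD 45,523.28 ÷ 0.013071 (buy JPY at ask) = JPY 3,482,769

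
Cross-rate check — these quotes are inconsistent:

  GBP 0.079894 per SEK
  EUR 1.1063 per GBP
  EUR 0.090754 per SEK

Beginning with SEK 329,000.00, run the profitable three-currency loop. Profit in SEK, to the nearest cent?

Profitable loop is SEK → EUR → GBP → SEK:
SEK 329,000.00 × 0.090754 = EUR 29,858.07
EUR 29,858.07 ÷ 1.1063 = GBP 26,989.12
GBP 26,989.12 ÷ 0.079894 = SEK 337,811.63
Profit = SEK 337,811.63 − SEK 329,000.00

Profit: SEK 8,811.63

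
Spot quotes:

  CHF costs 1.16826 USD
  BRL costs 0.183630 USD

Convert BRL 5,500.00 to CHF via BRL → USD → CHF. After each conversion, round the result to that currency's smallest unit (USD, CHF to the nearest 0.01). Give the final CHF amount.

CHF 864.50

BRL 5,500.00 × 0.183630 = USD 1,009.96
USD 1,009.96 ÷ 1.16826 = CHF 864.50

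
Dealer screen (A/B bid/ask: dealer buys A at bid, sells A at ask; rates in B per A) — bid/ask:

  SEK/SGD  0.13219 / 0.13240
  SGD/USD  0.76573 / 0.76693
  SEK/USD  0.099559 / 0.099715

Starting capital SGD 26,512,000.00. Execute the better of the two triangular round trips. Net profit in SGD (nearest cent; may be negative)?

Net profit: SGD 400,637.54

Best loop SGD → USD → SEK → SGD:
SGD 26,512,000.00 × 0.76573 (sell SGD at bid) = USD 20,301,033.76
USD 20,301,033.76 ÷ 0.099715 (buy SEK at ask) = SEK 203,590,570.73
SEK 203,590,570.73 × 0.13219 (sell SEK at bid) = SGD 26,912,637.54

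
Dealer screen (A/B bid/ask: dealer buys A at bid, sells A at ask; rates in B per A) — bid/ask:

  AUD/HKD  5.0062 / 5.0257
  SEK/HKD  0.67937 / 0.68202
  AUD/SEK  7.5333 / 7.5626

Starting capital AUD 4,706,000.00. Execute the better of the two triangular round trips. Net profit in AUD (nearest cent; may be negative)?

Net profit: AUD 86,333.03

Best loop AUD → SEK → HKD → AUD:
AUD 4,706,000.00 × 7.5333 (sell AUD at bid) = SEK 35,451,709.80
SEK 35,451,709.80 × 0.67937 (sell SEK at bid) = HKD 24,084,828.09
HKD 24,084,828.09 ÷ 5.0257 (buy AUD at ask) = AUD 4,792,333.03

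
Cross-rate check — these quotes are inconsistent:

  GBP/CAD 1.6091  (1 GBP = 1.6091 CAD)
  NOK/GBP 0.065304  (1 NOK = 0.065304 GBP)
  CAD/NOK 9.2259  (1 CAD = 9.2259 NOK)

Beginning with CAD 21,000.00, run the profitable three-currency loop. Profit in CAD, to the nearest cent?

Profitable loop is CAD → GBP → NOK → CAD:
CAD 21,000.00 ÷ 1.6091 = GBP 13,050.77
GBP 13,050.77 ÷ 0.065304 = NOK 199,846.47
NOK 199,846.47 ÷ 9.2259 = CAD 21,661.46
Profit = CAD 21,661.46 − CAD 21,000.00

Profit: CAD 661.46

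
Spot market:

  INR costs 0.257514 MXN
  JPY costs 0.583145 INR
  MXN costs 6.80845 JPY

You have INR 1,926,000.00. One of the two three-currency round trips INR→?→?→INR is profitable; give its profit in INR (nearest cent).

Profitable loop is INR → MXN → JPY → INR:
INR 1,926,000.00 × 0.257514 = MXN 495,971.96
MXN 495,971.96 × 6.80845 = JPY 3,376,800
JPY 3,376,800 × 0.583145 = INR 1,969,164.22
Profit = INR 1,969,164.22 − INR 1,926,000.00

Profit: INR 43,164.22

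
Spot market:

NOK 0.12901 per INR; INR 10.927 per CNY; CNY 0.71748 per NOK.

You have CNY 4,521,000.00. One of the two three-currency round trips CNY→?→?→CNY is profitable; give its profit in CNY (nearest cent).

Profit: CNY 51,656.99

Profitable loop is CNY → INR → NOK → CNY:
CNY 4,521,000.00 × 10.927 = INR 49,400,967.00
INR 49,400,967.00 × 0.12901 = NOK 6,373,218.75
NOK 6,373,218.75 × 0.71748 = CNY 4,572,656.99
Profit = CNY 4,572,656.99 − CNY 4,521,000.00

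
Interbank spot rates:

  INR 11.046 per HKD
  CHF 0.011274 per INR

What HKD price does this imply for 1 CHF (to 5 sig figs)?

1 CHF ÷ 0.011274 = 88.6997 INR
88.6997 INR ÷ 11.046 = 8.03003 HKD

CHF/HKD = 8.0300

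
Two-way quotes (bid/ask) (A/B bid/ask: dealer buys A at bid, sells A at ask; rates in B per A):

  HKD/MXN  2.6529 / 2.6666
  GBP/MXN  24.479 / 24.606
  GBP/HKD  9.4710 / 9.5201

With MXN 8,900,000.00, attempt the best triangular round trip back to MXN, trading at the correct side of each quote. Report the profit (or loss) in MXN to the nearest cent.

Best loop MXN → GBP → HKD → MXN:
MXN 8,900,000.00 ÷ 24.606 (buy GBP at ask) = GBP 361,700.40
GBP 361,700.40 × 9.4710 (sell GBP at bid) = HKD 3,425,664.47
HKD 3,425,664.47 × 2.6529 (sell HKD at bid) = MXN 9,087,945.28

Net profit: MXN 187,945.28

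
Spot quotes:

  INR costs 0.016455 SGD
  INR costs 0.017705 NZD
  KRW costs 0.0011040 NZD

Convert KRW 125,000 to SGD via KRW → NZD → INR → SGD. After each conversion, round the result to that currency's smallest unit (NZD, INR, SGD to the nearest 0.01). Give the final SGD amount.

KRW 125,000 × 0.0011040 = NZD 138.00
NZD 138.00 ÷ 0.017705 = INR 7,794.41
INR 7,794.41 × 0.016455 = SGD 128.26

SGD 128.26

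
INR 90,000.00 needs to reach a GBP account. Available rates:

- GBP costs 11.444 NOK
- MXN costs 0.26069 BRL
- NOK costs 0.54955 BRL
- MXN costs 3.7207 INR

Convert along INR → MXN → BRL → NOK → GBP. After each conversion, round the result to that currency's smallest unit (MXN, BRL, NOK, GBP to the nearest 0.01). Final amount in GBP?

INR 90,000.00 ÷ 3.7207 = MXN 24,189.00
MXN 24,189.00 × 0.26069 = BRL 6,305.83
BRL 6,305.83 ÷ 0.54955 = NOK 11,474.53
NOK 11,474.53 ÷ 11.444 = GBP 1,002.67

GBP 1,002.67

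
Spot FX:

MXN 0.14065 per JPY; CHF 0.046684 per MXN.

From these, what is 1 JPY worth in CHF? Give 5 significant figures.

1 JPY × 0.14065 = 0.14065 MXN
0.14065 MXN × 0.046684 = 0.0065661 CHF

JPY/CHF = 0.0065661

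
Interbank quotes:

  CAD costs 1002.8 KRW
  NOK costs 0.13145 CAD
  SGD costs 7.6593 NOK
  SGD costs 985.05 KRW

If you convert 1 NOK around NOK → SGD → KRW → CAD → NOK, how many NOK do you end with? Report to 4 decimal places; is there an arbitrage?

0.9757 (arbitrage exists)

Around NOK → SGD → KRW → CAD → NOK: 1 ÷ 7.6593 × 985.05 ÷ 1002.8 ÷ 0.13145 = 0.975651
Product < 1; profitable direction is NOK → CAD → KRW → SGD → NOK.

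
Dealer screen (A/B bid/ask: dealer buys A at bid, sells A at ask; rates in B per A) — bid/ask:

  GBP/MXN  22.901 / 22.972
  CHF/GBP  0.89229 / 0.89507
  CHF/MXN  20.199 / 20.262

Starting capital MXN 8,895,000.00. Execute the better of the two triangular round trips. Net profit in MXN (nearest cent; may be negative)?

Best loop MXN → CHF → GBP → MXN:
MXN 8,895,000.00 ÷ 20.262 (buy CHF at ask) = CHF 438,999.11
CHF 438,999.11 × 0.89229 (sell CHF at bid) = GBP 391,714.52
GBP 391,714.52 × 22.901 (sell GBP at bid) = MXN 8,970,654.16

Net profit: MXN 75,654.16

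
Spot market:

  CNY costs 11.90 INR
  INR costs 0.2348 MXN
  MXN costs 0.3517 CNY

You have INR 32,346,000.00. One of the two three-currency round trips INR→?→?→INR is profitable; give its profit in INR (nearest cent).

Profitable loop is INR → CNY → MXN → INR:
INR 32,346,000.00 ÷ 11.90 = CNY 2,718,151.26
CNY 2,718,151.26 ÷ 0.3517 = MXN 7,728,607.51
MXN 7,728,607.51 ÷ 0.2348 = INR 32,915,704.89
Profit = INR 32,915,704.89 − INR 32,346,000.00

Profit: INR 569,704.89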